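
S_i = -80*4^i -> [-80, -320, -1280, -5120, -20480]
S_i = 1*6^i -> [1, 6, 36, 216, 1296]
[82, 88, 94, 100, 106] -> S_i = 82 + 6*i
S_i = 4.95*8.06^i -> [4.95, 39.9, 321.57, 2591.85, 20890.33]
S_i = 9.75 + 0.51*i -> [9.75, 10.26, 10.77, 11.28, 11.79]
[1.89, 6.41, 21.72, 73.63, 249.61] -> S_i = 1.89*3.39^i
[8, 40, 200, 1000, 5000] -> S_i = 8*5^i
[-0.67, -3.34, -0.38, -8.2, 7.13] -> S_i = Random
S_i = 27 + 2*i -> [27, 29, 31, 33, 35]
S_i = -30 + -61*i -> [-30, -91, -152, -213, -274]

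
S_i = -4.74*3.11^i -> [-4.74, -14.74, -45.85, -142.58, -443.42]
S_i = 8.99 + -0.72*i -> [8.99, 8.27, 7.55, 6.83, 6.11]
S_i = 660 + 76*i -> [660, 736, 812, 888, 964]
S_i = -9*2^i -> [-9, -18, -36, -72, -144]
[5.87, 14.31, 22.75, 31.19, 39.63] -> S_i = 5.87 + 8.44*i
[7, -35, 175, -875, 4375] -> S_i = 7*-5^i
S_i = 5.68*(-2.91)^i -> [5.68, -16.53, 48.1, -139.97, 407.31]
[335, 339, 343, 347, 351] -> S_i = 335 + 4*i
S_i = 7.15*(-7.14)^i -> [7.15, -51.05, 364.5, -2602.56, 18582.28]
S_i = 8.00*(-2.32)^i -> [8.0, -18.56, 43.06, -99.9, 231.76]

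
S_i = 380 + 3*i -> [380, 383, 386, 389, 392]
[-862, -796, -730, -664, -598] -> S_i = -862 + 66*i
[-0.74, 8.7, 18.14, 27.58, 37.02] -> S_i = -0.74 + 9.44*i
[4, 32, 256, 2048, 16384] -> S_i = 4*8^i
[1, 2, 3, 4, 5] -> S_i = 1 + 1*i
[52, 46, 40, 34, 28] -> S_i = 52 + -6*i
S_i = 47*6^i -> [47, 282, 1692, 10152, 60912]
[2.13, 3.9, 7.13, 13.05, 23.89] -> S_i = 2.13*1.83^i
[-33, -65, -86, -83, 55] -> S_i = Random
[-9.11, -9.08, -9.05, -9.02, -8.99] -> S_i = -9.11 + 0.03*i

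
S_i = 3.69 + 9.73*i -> [3.69, 13.42, 23.15, 32.88, 42.61]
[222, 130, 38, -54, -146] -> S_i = 222 + -92*i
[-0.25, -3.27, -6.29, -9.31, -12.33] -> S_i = -0.25 + -3.02*i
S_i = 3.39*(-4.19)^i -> [3.39, -14.2, 59.52, -249.37, 1044.85]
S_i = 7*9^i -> [7, 63, 567, 5103, 45927]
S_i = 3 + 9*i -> [3, 12, 21, 30, 39]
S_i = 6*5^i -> [6, 30, 150, 750, 3750]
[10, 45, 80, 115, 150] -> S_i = 10 + 35*i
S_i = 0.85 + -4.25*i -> [0.85, -3.4, -7.65, -11.9, -16.15]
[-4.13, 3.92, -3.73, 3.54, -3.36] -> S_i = -4.13*(-0.95)^i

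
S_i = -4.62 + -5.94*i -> [-4.62, -10.56, -16.5, -22.44, -28.38]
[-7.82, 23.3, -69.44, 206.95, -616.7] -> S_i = -7.82*(-2.98)^i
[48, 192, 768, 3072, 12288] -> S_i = 48*4^i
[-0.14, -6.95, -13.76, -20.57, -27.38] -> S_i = -0.14 + -6.81*i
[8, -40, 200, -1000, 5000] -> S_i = 8*-5^i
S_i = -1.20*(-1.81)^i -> [-1.2, 2.17, -3.93, 7.12, -12.88]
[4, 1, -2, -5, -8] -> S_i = 4 + -3*i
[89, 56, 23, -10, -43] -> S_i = 89 + -33*i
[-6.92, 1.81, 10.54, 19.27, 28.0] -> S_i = -6.92 + 8.73*i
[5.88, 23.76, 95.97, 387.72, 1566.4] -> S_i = 5.88*4.04^i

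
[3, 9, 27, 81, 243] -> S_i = 3*3^i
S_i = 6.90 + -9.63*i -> [6.9, -2.73, -12.36, -21.99, -31.62]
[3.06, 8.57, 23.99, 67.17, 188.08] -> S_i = 3.06*2.80^i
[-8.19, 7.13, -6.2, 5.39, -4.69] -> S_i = -8.19*(-0.87)^i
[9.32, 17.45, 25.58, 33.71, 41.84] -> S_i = 9.32 + 8.13*i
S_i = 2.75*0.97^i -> [2.75, 2.67, 2.59, 2.51, 2.43]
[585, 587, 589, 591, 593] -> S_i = 585 + 2*i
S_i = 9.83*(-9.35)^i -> [9.83, -91.91, 859.36, -8035.05, 75127.68]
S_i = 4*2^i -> [4, 8, 16, 32, 64]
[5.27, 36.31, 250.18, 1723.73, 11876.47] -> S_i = 5.27*6.89^i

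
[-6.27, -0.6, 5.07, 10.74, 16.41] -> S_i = -6.27 + 5.67*i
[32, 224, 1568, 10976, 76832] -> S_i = 32*7^i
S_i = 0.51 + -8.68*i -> [0.51, -8.17, -16.85, -25.53, -34.21]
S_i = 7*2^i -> [7, 14, 28, 56, 112]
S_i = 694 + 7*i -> [694, 701, 708, 715, 722]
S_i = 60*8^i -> [60, 480, 3840, 30720, 245760]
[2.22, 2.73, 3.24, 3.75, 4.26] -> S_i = 2.22 + 0.51*i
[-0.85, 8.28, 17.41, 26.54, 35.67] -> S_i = -0.85 + 9.13*i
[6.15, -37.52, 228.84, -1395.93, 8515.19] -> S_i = 6.15*(-6.10)^i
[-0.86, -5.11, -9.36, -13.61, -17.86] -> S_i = -0.86 + -4.25*i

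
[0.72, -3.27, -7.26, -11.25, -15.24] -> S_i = 0.72 + -3.99*i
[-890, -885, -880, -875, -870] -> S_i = -890 + 5*i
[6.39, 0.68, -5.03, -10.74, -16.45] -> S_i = 6.39 + -5.71*i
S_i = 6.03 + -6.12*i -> [6.03, -0.09, -6.21, -12.33, -18.45]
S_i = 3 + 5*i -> [3, 8, 13, 18, 23]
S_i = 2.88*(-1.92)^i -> [2.88, -5.53, 10.62, -20.38, 39.14]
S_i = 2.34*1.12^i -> [2.34, 2.62, 2.94, 3.29, 3.68]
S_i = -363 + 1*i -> [-363, -362, -361, -360, -359]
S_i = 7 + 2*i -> [7, 9, 11, 13, 15]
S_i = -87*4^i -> [-87, -348, -1392, -5568, -22272]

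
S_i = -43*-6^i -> [-43, 258, -1548, 9288, -55728]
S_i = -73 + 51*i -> [-73, -22, 29, 80, 131]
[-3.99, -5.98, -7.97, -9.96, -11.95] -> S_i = -3.99 + -1.99*i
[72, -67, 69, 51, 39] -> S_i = Random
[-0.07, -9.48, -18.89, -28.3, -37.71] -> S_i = -0.07 + -9.41*i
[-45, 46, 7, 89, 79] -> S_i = Random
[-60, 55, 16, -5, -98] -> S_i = Random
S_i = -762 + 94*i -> [-762, -668, -574, -480, -386]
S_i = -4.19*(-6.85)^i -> [-4.19, 28.7, -196.61, 1346.75, -9225.21]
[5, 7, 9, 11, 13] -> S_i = 5 + 2*i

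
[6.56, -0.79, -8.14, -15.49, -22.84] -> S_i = 6.56 + -7.35*i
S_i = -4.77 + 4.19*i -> [-4.77, -0.58, 3.61, 7.8, 11.99]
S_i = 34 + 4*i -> [34, 38, 42, 46, 50]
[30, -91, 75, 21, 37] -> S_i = Random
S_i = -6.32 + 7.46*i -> [-6.32, 1.14, 8.6, 16.06, 23.52]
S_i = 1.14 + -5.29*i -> [1.14, -4.15, -9.44, -14.73, -20.02]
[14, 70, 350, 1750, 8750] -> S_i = 14*5^i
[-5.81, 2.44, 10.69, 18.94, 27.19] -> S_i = -5.81 + 8.25*i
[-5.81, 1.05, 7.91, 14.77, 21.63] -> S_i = -5.81 + 6.86*i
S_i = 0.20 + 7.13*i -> [0.2, 7.33, 14.46, 21.59, 28.72]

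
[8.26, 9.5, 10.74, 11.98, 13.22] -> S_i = 8.26 + 1.24*i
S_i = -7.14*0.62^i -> [-7.14, -4.43, -2.74, -1.7, -1.06]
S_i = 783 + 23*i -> [783, 806, 829, 852, 875]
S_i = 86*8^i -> [86, 688, 5504, 44032, 352256]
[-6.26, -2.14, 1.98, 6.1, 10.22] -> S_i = -6.26 + 4.12*i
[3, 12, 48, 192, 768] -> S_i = 3*4^i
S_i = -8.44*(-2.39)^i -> [-8.44, 20.17, -48.21, 115.22, -275.38]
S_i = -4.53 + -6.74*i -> [-4.53, -11.27, -18.01, -24.75, -31.49]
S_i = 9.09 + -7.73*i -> [9.09, 1.36, -6.37, -14.1, -21.83]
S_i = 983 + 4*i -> [983, 987, 991, 995, 999]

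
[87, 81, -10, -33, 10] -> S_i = Random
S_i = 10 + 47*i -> [10, 57, 104, 151, 198]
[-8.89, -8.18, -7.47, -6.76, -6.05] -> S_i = -8.89 + 0.71*i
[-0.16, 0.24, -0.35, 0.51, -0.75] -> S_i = -0.16*(-1.47)^i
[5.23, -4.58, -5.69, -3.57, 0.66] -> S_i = Random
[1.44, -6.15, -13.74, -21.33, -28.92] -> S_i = 1.44 + -7.59*i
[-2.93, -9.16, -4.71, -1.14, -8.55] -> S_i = Random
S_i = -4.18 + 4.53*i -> [-4.18, 0.35, 4.88, 9.41, 13.94]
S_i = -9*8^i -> [-9, -72, -576, -4608, -36864]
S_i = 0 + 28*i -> [0, 28, 56, 84, 112]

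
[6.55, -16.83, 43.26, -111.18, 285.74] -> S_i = 6.55*(-2.57)^i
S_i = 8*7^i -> [8, 56, 392, 2744, 19208]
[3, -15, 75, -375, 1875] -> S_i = 3*-5^i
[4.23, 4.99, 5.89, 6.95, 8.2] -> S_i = 4.23*1.18^i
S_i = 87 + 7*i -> [87, 94, 101, 108, 115]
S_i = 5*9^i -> [5, 45, 405, 3645, 32805]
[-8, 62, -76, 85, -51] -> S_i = Random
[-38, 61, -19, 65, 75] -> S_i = Random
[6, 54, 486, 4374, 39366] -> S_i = 6*9^i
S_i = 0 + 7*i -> [0, 7, 14, 21, 28]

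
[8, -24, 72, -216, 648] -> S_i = 8*-3^i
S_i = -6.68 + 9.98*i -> [-6.68, 3.3, 13.28, 23.26, 33.24]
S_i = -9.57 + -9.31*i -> [-9.57, -18.88, -28.19, -37.5, -46.81]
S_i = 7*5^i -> [7, 35, 175, 875, 4375]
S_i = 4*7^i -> [4, 28, 196, 1372, 9604]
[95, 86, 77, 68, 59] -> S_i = 95 + -9*i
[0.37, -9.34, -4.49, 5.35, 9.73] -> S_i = Random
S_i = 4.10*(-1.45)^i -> [4.1, -5.94, 8.62, -12.5, 18.12]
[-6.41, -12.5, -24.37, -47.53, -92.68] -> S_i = -6.41*1.95^i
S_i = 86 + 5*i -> [86, 91, 96, 101, 106]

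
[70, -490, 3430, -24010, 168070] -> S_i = 70*-7^i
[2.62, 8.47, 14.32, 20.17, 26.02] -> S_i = 2.62 + 5.85*i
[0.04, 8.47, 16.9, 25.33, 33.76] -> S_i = 0.04 + 8.43*i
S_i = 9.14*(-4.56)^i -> [9.14, -41.68, 190.05, -866.64, 3951.9]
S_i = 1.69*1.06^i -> [1.69, 1.79, 1.9, 2.01, 2.13]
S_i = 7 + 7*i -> [7, 14, 21, 28, 35]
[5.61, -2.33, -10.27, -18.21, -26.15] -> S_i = 5.61 + -7.94*i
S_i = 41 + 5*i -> [41, 46, 51, 56, 61]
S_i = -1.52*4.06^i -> [-1.52, -6.17, -25.06, -101.72, -413.0]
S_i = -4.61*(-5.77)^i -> [-4.61, 26.6, -153.48, 885.58, -5109.8]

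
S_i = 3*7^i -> [3, 21, 147, 1029, 7203]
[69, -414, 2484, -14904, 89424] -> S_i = 69*-6^i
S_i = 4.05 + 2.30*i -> [4.05, 6.35, 8.65, 10.95, 13.25]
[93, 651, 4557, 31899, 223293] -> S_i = 93*7^i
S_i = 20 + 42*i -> [20, 62, 104, 146, 188]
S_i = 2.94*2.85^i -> [2.94, 8.38, 23.88, 68.06, 193.97]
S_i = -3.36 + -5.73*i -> [-3.36, -9.09, -14.82, -20.55, -26.28]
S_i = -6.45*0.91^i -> [-6.45, -5.87, -5.34, -4.86, -4.42]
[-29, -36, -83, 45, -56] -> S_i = Random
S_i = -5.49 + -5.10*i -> [-5.49, -10.59, -15.69, -20.79, -25.89]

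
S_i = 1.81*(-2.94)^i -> [1.81, -5.32, 15.64, -46.0, 135.23]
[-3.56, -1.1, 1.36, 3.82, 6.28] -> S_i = -3.56 + 2.46*i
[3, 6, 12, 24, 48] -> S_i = 3*2^i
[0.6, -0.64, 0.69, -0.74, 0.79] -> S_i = 0.60*(-1.07)^i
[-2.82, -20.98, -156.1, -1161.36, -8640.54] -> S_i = -2.82*7.44^i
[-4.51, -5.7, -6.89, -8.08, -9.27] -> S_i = -4.51 + -1.19*i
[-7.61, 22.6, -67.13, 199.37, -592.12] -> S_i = -7.61*(-2.97)^i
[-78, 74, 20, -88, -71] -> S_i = Random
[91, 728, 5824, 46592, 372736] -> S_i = 91*8^i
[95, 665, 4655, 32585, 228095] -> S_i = 95*7^i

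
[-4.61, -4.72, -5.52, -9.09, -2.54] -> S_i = Random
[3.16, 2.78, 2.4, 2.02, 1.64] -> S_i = 3.16 + -0.38*i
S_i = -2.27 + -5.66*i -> [-2.27, -7.93, -13.59, -19.25, -24.91]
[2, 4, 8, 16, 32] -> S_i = 2*2^i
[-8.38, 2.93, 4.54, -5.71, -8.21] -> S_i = Random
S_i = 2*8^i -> [2, 16, 128, 1024, 8192]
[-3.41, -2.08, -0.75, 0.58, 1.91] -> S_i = -3.41 + 1.33*i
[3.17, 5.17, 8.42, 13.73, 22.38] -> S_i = 3.17*1.63^i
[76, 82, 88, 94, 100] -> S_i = 76 + 6*i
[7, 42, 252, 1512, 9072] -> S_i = 7*6^i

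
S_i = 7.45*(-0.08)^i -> [7.45, -0.6, 0.05, -0.0, 0.0]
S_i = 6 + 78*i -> [6, 84, 162, 240, 318]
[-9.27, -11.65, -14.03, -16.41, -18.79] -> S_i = -9.27 + -2.38*i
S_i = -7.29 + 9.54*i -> [-7.29, 2.25, 11.79, 21.33, 30.87]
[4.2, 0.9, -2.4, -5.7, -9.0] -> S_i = 4.20 + -3.30*i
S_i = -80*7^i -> [-80, -560, -3920, -27440, -192080]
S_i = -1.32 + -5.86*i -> [-1.32, -7.18, -13.04, -18.9, -24.76]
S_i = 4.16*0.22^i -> [4.16, 0.92, 0.2, 0.04, 0.01]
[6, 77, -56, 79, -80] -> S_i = Random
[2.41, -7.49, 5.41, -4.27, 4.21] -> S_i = Random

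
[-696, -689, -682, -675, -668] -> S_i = -696 + 7*i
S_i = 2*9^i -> [2, 18, 162, 1458, 13122]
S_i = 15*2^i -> [15, 30, 60, 120, 240]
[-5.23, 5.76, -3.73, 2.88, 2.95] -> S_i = Random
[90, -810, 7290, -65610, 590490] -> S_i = 90*-9^i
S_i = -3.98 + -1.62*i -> [-3.98, -5.6, -7.22, -8.84, -10.46]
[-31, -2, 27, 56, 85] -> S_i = -31 + 29*i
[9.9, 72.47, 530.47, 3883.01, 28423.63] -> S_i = 9.90*7.32^i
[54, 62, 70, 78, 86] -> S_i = 54 + 8*i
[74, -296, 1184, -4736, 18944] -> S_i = 74*-4^i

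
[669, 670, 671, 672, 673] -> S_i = 669 + 1*i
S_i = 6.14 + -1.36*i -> [6.14, 4.78, 3.42, 2.06, 0.7]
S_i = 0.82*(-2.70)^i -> [0.82, -2.21, 5.98, -16.14, 43.58]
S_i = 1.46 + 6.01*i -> [1.46, 7.47, 13.48, 19.49, 25.5]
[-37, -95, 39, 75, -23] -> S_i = Random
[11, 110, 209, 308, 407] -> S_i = 11 + 99*i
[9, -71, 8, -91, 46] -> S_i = Random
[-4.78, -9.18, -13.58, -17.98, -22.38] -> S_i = -4.78 + -4.40*i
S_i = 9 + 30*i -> [9, 39, 69, 99, 129]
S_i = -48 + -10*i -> [-48, -58, -68, -78, -88]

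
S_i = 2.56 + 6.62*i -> [2.56, 9.18, 15.8, 22.42, 29.04]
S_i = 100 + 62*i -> [100, 162, 224, 286, 348]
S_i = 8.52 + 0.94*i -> [8.52, 9.46, 10.4, 11.34, 12.28]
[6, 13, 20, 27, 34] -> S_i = 6 + 7*i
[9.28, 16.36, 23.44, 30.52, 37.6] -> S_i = 9.28 + 7.08*i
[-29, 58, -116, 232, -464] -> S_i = -29*-2^i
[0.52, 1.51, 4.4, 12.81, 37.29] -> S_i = 0.52*2.91^i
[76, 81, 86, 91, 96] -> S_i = 76 + 5*i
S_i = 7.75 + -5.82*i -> [7.75, 1.93, -3.89, -9.71, -15.53]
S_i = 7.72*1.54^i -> [7.72, 11.89, 18.31, 28.2, 43.42]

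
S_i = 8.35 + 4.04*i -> [8.35, 12.39, 16.43, 20.47, 24.51]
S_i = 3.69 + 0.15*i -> [3.69, 3.84, 3.99, 4.14, 4.29]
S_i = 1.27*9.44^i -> [1.27, 11.99, 113.17, 1068.37, 10085.37]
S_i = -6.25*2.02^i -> [-6.25, -12.62, -25.5, -51.52, -104.06]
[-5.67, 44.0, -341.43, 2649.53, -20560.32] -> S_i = -5.67*(-7.76)^i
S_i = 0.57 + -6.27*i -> [0.57, -5.7, -11.97, -18.24, -24.51]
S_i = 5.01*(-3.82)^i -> [5.01, -19.14, 73.11, -279.27, 1066.82]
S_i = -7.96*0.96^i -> [-7.96, -7.64, -7.34, -7.04, -6.76]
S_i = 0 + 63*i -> [0, 63, 126, 189, 252]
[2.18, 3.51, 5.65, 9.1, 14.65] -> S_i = 2.18*1.61^i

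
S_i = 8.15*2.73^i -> [8.15, 22.25, 60.74, 165.82, 452.7]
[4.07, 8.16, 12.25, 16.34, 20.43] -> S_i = 4.07 + 4.09*i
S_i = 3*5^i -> [3, 15, 75, 375, 1875]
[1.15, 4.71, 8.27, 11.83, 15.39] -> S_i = 1.15 + 3.56*i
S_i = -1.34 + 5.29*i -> [-1.34, 3.95, 9.24, 14.53, 19.82]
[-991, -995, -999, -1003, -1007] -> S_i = -991 + -4*i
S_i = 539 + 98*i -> [539, 637, 735, 833, 931]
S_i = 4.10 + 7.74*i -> [4.1, 11.84, 19.58, 27.32, 35.06]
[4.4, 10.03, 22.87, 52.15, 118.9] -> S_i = 4.40*2.28^i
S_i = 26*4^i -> [26, 104, 416, 1664, 6656]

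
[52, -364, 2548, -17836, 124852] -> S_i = 52*-7^i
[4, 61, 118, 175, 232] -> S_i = 4 + 57*i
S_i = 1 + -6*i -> [1, -5, -11, -17, -23]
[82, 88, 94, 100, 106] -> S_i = 82 + 6*i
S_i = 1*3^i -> [1, 3, 9, 27, 81]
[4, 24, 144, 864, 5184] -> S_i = 4*6^i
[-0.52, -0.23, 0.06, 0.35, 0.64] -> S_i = -0.52 + 0.29*i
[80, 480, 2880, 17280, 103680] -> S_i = 80*6^i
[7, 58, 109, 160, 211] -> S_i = 7 + 51*i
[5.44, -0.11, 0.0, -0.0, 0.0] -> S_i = 5.44*(-0.02)^i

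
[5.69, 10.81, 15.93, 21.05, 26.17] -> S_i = 5.69 + 5.12*i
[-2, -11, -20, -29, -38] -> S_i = -2 + -9*i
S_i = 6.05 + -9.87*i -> [6.05, -3.82, -13.69, -23.56, -33.43]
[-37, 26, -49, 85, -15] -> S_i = Random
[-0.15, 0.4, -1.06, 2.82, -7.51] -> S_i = -0.15*(-2.66)^i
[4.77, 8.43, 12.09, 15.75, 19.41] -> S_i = 4.77 + 3.66*i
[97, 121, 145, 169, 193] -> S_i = 97 + 24*i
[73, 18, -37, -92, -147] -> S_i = 73 + -55*i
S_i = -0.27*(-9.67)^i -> [-0.27, 2.61, -25.25, 244.14, -2360.86]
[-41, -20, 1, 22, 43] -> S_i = -41 + 21*i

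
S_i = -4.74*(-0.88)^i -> [-4.74, 4.17, -3.67, 3.23, -2.84]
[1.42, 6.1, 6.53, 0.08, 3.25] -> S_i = Random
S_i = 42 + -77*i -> [42, -35, -112, -189, -266]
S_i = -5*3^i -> [-5, -15, -45, -135, -405]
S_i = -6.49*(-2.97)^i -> [-6.49, 19.28, -57.25, 170.03, -504.98]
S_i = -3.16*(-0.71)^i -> [-3.16, 2.24, -1.59, 1.13, -0.8]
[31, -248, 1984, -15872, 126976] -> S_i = 31*-8^i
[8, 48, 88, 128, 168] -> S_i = 8 + 40*i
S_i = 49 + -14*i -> [49, 35, 21, 7, -7]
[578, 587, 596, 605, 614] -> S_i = 578 + 9*i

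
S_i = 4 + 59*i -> [4, 63, 122, 181, 240]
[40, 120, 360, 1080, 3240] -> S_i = 40*3^i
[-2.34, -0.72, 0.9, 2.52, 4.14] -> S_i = -2.34 + 1.62*i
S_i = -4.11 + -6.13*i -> [-4.11, -10.24, -16.37, -22.5, -28.63]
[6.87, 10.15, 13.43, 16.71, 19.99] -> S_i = 6.87 + 3.28*i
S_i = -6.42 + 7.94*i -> [-6.42, 1.52, 9.46, 17.4, 25.34]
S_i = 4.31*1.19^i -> [4.31, 5.13, 6.1, 7.26, 8.64]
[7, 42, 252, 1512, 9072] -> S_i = 7*6^i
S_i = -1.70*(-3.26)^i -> [-1.7, 5.54, -18.07, 58.9, -192.01]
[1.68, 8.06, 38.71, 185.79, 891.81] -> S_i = 1.68*4.80^i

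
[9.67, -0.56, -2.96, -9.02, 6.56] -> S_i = Random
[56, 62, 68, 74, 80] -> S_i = 56 + 6*i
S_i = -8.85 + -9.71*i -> [-8.85, -18.56, -28.27, -37.98, -47.69]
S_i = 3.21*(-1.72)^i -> [3.21, -5.52, 9.5, -16.33, 28.09]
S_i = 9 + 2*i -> [9, 11, 13, 15, 17]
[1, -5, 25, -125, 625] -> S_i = 1*-5^i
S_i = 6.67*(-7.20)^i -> [6.67, -48.02, 345.77, -2489.56, 17924.86]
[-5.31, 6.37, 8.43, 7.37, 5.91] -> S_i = Random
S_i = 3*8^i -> [3, 24, 192, 1536, 12288]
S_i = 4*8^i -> [4, 32, 256, 2048, 16384]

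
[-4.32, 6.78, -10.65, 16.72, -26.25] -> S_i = -4.32*(-1.57)^i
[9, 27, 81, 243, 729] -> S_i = 9*3^i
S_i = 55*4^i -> [55, 220, 880, 3520, 14080]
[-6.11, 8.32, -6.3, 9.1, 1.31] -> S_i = Random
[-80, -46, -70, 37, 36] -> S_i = Random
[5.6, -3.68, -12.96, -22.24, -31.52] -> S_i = 5.60 + -9.28*i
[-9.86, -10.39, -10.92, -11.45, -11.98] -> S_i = -9.86 + -0.53*i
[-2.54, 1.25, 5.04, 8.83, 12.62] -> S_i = -2.54 + 3.79*i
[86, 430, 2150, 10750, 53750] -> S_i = 86*5^i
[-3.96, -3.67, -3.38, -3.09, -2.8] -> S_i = -3.96 + 0.29*i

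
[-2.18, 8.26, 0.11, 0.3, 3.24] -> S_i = Random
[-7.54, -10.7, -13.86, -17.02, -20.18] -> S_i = -7.54 + -3.16*i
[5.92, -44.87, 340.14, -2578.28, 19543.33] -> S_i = 5.92*(-7.58)^i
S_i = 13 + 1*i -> [13, 14, 15, 16, 17]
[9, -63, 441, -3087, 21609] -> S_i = 9*-7^i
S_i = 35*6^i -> [35, 210, 1260, 7560, 45360]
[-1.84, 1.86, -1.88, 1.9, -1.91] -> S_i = -1.84*(-1.01)^i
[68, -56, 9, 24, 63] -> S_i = Random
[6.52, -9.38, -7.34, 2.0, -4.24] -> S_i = Random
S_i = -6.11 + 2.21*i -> [-6.11, -3.9, -1.69, 0.52, 2.73]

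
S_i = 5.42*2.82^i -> [5.42, 15.28, 43.1, 121.55, 342.76]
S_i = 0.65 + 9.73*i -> [0.65, 10.38, 20.11, 29.84, 39.57]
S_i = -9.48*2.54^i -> [-9.48, -24.08, -61.16, -155.35, -394.59]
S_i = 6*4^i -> [6, 24, 96, 384, 1536]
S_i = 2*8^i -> [2, 16, 128, 1024, 8192]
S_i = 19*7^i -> [19, 133, 931, 6517, 45619]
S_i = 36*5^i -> [36, 180, 900, 4500, 22500]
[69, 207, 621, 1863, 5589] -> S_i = 69*3^i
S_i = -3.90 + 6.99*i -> [-3.9, 3.09, 10.08, 17.07, 24.06]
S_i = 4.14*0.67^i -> [4.14, 2.77, 1.86, 1.25, 0.83]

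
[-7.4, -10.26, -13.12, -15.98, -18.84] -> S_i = -7.40 + -2.86*i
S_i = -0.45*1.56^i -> [-0.45, -0.7, -1.1, -1.71, -2.67]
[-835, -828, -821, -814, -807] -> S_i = -835 + 7*i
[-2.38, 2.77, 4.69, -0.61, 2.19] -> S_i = Random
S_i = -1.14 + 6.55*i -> [-1.14, 5.41, 11.96, 18.51, 25.06]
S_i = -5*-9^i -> [-5, 45, -405, 3645, -32805]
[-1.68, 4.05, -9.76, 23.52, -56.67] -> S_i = -1.68*(-2.41)^i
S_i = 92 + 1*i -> [92, 93, 94, 95, 96]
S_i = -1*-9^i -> [-1, 9, -81, 729, -6561]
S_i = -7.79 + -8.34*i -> [-7.79, -16.13, -24.47, -32.81, -41.15]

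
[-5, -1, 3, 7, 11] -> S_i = -5 + 4*i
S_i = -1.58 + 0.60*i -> [-1.58, -0.98, -0.38, 0.22, 0.82]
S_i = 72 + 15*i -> [72, 87, 102, 117, 132]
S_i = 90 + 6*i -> [90, 96, 102, 108, 114]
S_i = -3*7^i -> [-3, -21, -147, -1029, -7203]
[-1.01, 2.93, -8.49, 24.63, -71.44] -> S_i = -1.01*(-2.90)^i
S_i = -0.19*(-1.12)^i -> [-0.19, 0.21, -0.24, 0.27, -0.3]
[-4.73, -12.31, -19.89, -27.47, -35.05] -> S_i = -4.73 + -7.58*i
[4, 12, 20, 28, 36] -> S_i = 4 + 8*i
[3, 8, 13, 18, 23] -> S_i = 3 + 5*i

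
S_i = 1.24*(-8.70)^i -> [1.24, -10.79, 93.86, -816.54, 7103.93]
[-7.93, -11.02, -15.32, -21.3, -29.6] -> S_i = -7.93*1.39^i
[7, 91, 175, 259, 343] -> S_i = 7 + 84*i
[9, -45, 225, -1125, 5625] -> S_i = 9*-5^i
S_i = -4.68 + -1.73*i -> [-4.68, -6.41, -8.14, -9.87, -11.6]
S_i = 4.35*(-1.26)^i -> [4.35, -5.48, 6.91, -8.7, 10.96]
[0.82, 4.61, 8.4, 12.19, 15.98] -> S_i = 0.82 + 3.79*i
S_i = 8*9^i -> [8, 72, 648, 5832, 52488]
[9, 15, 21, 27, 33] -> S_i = 9 + 6*i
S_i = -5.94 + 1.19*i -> [-5.94, -4.75, -3.56, -2.37, -1.18]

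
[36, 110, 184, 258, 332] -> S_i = 36 + 74*i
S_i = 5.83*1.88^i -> [5.83, 10.96, 20.61, 38.74, 72.83]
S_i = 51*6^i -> [51, 306, 1836, 11016, 66096]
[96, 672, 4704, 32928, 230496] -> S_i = 96*7^i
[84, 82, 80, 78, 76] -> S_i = 84 + -2*i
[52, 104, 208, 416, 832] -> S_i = 52*2^i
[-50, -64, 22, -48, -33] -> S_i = Random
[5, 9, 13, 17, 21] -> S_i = 5 + 4*i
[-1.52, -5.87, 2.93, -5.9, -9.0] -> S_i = Random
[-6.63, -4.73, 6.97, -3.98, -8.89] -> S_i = Random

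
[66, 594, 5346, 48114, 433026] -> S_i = 66*9^i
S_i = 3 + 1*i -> [3, 4, 5, 6, 7]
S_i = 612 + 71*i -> [612, 683, 754, 825, 896]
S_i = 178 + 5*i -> [178, 183, 188, 193, 198]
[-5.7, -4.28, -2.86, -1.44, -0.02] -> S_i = -5.70 + 1.42*i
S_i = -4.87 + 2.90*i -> [-4.87, -1.97, 0.93, 3.83, 6.73]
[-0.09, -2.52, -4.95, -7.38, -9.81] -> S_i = -0.09 + -2.43*i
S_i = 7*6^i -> [7, 42, 252, 1512, 9072]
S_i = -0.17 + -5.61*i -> [-0.17, -5.78, -11.39, -17.0, -22.61]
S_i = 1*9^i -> [1, 9, 81, 729, 6561]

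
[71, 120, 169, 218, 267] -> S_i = 71 + 49*i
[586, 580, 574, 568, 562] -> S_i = 586 + -6*i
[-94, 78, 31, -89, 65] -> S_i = Random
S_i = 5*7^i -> [5, 35, 245, 1715, 12005]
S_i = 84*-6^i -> [84, -504, 3024, -18144, 108864]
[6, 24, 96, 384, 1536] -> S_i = 6*4^i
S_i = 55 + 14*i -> [55, 69, 83, 97, 111]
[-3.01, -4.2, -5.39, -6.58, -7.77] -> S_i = -3.01 + -1.19*i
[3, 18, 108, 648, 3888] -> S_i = 3*6^i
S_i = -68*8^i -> [-68, -544, -4352, -34816, -278528]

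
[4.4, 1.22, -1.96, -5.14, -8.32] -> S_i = 4.40 + -3.18*i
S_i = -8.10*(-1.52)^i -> [-8.1, 12.31, -18.71, 28.45, -43.24]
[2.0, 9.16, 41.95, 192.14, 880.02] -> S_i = 2.00*4.58^i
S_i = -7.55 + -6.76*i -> [-7.55, -14.31, -21.07, -27.83, -34.59]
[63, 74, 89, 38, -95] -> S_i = Random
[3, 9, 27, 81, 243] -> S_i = 3*3^i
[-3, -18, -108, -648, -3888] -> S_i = -3*6^i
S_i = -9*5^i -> [-9, -45, -225, -1125, -5625]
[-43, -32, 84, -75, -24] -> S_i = Random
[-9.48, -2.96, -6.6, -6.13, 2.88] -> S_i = Random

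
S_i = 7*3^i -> [7, 21, 63, 189, 567]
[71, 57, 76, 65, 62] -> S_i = Random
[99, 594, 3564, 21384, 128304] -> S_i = 99*6^i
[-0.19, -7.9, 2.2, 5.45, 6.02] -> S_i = Random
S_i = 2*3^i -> [2, 6, 18, 54, 162]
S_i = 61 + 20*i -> [61, 81, 101, 121, 141]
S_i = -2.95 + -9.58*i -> [-2.95, -12.53, -22.11, -31.69, -41.27]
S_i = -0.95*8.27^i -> [-0.95, -7.86, -64.97, -537.33, -4443.71]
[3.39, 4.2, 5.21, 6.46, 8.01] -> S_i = 3.39*1.24^i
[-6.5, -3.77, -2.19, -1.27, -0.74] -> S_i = -6.50*0.58^i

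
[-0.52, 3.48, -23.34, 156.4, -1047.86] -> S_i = -0.52*(-6.70)^i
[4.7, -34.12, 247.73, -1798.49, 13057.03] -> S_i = 4.70*(-7.26)^i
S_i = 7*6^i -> [7, 42, 252, 1512, 9072]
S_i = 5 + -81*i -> [5, -76, -157, -238, -319]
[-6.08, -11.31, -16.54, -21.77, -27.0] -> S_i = -6.08 + -5.23*i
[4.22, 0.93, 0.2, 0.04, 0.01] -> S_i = 4.22*0.22^i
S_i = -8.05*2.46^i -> [-8.05, -19.8, -48.72, -119.84, -294.81]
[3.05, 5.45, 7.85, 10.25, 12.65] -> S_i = 3.05 + 2.40*i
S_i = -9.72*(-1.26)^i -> [-9.72, 12.25, -15.43, 19.44, -24.5]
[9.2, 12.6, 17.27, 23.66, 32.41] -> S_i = 9.20*1.37^i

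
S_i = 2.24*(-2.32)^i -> [2.24, -5.2, 12.06, -27.97, 64.89]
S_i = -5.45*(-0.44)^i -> [-5.45, 2.4, -1.06, 0.46, -0.2]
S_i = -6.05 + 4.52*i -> [-6.05, -1.53, 2.99, 7.51, 12.03]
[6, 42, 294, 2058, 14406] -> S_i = 6*7^i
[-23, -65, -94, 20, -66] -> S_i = Random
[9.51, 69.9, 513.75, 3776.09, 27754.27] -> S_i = 9.51*7.35^i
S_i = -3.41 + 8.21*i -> [-3.41, 4.8, 13.01, 21.22, 29.43]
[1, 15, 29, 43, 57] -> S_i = 1 + 14*i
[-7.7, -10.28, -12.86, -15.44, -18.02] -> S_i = -7.70 + -2.58*i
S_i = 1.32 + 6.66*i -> [1.32, 7.98, 14.64, 21.3, 27.96]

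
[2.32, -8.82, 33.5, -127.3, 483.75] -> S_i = 2.32*(-3.80)^i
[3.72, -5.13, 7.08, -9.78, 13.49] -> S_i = 3.72*(-1.38)^i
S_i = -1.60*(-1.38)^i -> [-1.6, 2.21, -3.05, 4.2, -5.8]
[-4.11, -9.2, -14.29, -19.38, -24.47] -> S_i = -4.11 + -5.09*i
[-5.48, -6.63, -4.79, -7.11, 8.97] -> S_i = Random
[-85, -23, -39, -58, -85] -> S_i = Random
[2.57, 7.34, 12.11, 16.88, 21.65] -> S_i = 2.57 + 4.77*i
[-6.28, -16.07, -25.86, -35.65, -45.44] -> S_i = -6.28 + -9.79*i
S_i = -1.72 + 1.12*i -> [-1.72, -0.6, 0.52, 1.64, 2.76]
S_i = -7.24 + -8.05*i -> [-7.24, -15.29, -23.34, -31.39, -39.44]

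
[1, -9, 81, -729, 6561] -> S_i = 1*-9^i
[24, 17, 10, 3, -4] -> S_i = 24 + -7*i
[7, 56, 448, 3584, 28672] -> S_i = 7*8^i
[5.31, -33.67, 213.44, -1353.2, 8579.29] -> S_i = 5.31*(-6.34)^i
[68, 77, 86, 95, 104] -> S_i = 68 + 9*i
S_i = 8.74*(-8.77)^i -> [8.74, -76.65, 672.22, -5895.36, 51702.29]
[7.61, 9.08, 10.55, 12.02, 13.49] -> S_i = 7.61 + 1.47*i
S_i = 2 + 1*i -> [2, 3, 4, 5, 6]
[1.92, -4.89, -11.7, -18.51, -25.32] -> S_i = 1.92 + -6.81*i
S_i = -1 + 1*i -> [-1, 0, 1, 2, 3]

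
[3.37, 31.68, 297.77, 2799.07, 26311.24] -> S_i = 3.37*9.40^i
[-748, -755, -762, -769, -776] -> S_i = -748 + -7*i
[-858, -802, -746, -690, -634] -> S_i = -858 + 56*i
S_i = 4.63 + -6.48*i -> [4.63, -1.85, -8.33, -14.81, -21.29]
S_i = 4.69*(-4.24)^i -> [4.69, -19.89, 84.31, -357.5, 1515.78]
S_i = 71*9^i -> [71, 639, 5751, 51759, 465831]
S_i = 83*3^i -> [83, 249, 747, 2241, 6723]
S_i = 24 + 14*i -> [24, 38, 52, 66, 80]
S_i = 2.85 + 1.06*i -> [2.85, 3.91, 4.97, 6.03, 7.09]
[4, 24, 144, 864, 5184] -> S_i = 4*6^i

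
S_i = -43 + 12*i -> [-43, -31, -19, -7, 5]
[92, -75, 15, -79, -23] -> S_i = Random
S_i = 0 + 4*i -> [0, 4, 8, 12, 16]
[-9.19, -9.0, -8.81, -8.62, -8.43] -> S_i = -9.19 + 0.19*i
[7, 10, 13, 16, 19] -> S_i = 7 + 3*i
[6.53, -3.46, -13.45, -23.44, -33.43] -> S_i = 6.53 + -9.99*i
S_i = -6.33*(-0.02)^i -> [-6.33, 0.13, -0.0, 0.0, -0.0]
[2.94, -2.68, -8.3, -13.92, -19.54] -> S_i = 2.94 + -5.62*i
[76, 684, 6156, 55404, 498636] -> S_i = 76*9^i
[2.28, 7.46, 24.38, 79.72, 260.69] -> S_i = 2.28*3.27^i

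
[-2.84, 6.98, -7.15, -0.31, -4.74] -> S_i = Random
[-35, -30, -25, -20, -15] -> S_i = -35 + 5*i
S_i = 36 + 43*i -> [36, 79, 122, 165, 208]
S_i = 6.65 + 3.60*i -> [6.65, 10.25, 13.85, 17.45, 21.05]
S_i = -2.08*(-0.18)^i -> [-2.08, 0.37, -0.07, 0.01, -0.0]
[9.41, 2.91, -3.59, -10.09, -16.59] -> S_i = 9.41 + -6.50*i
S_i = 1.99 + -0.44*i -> [1.99, 1.55, 1.11, 0.67, 0.23]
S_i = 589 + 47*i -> [589, 636, 683, 730, 777]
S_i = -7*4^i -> [-7, -28, -112, -448, -1792]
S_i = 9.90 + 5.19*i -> [9.9, 15.09, 20.28, 25.47, 30.66]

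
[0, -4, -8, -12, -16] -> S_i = 0 + -4*i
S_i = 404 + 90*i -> [404, 494, 584, 674, 764]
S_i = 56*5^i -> [56, 280, 1400, 7000, 35000]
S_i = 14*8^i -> [14, 112, 896, 7168, 57344]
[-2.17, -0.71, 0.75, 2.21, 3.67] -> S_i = -2.17 + 1.46*i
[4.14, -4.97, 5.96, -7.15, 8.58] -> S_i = 4.14*(-1.20)^i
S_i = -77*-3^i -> [-77, 231, -693, 2079, -6237]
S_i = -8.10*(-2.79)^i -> [-8.1, 22.6, -63.05, 175.91, -490.8]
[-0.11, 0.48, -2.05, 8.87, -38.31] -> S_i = -0.11*(-4.32)^i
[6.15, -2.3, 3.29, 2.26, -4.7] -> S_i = Random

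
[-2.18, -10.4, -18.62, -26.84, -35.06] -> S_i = -2.18 + -8.22*i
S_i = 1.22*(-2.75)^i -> [1.22, -3.36, 9.23, -25.37, 69.77]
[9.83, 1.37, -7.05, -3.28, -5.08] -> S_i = Random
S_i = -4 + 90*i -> [-4, 86, 176, 266, 356]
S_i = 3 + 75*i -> [3, 78, 153, 228, 303]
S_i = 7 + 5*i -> [7, 12, 17, 22, 27]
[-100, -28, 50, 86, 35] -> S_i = Random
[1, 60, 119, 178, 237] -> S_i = 1 + 59*i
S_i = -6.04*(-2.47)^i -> [-6.04, 14.92, -36.85, 91.02, -224.81]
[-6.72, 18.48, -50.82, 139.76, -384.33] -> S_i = -6.72*(-2.75)^i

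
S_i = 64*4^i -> [64, 256, 1024, 4096, 16384]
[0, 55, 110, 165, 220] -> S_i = 0 + 55*i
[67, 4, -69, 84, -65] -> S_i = Random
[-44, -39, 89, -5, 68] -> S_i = Random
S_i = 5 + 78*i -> [5, 83, 161, 239, 317]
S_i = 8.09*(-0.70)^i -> [8.09, -5.66, 3.96, -2.77, 1.94]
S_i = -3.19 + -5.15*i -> [-3.19, -8.34, -13.49, -18.64, -23.79]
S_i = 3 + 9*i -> [3, 12, 21, 30, 39]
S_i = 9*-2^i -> [9, -18, 36, -72, 144]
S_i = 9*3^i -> [9, 27, 81, 243, 729]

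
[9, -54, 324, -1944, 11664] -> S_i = 9*-6^i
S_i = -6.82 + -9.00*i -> [-6.82, -15.82, -24.82, -33.82, -42.82]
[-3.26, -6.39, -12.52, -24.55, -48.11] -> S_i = -3.26*1.96^i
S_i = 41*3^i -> [41, 123, 369, 1107, 3321]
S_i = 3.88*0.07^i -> [3.88, 0.27, 0.02, 0.0, 0.0]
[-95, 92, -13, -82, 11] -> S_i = Random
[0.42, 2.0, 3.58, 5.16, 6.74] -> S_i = 0.42 + 1.58*i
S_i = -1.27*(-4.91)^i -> [-1.27, 6.24, -30.62, 150.33, -738.12]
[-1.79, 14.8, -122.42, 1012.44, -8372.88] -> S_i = -1.79*(-8.27)^i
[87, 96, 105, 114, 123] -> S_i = 87 + 9*i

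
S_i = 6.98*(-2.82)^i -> [6.98, -19.68, 55.51, -156.53, 441.42]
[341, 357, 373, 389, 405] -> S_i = 341 + 16*i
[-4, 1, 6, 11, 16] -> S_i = -4 + 5*i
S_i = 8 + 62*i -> [8, 70, 132, 194, 256]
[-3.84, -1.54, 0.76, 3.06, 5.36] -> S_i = -3.84 + 2.30*i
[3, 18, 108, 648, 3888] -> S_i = 3*6^i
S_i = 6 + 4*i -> [6, 10, 14, 18, 22]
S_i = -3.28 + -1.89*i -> [-3.28, -5.17, -7.06, -8.95, -10.84]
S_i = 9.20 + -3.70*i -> [9.2, 5.5, 1.8, -1.9, -5.6]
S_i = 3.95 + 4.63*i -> [3.95, 8.58, 13.21, 17.84, 22.47]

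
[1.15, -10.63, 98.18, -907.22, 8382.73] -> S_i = 1.15*(-9.24)^i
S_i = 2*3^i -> [2, 6, 18, 54, 162]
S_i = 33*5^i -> [33, 165, 825, 4125, 20625]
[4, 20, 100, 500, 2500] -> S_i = 4*5^i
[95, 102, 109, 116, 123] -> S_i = 95 + 7*i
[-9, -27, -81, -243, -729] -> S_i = -9*3^i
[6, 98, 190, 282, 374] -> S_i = 6 + 92*i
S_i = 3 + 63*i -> [3, 66, 129, 192, 255]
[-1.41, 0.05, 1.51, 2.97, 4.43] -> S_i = -1.41 + 1.46*i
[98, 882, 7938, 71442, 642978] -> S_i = 98*9^i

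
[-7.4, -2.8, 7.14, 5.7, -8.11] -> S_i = Random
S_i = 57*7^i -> [57, 399, 2793, 19551, 136857]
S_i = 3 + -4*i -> [3, -1, -5, -9, -13]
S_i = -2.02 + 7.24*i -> [-2.02, 5.22, 12.46, 19.7, 26.94]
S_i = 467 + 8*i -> [467, 475, 483, 491, 499]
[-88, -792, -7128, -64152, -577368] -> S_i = -88*9^i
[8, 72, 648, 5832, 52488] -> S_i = 8*9^i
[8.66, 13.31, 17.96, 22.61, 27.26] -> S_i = 8.66 + 4.65*i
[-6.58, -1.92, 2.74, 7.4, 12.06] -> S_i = -6.58 + 4.66*i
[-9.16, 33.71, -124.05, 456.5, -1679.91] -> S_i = -9.16*(-3.68)^i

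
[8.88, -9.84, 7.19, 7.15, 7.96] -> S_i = Random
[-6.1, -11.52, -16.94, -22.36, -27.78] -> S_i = -6.10 + -5.42*i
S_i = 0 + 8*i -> [0, 8, 16, 24, 32]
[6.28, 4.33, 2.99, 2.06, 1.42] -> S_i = 6.28*0.69^i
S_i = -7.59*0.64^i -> [-7.59, -4.86, -3.11, -1.99, -1.27]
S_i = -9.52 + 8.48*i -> [-9.52, -1.04, 7.44, 15.92, 24.4]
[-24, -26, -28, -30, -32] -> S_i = -24 + -2*i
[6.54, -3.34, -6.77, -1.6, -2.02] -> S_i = Random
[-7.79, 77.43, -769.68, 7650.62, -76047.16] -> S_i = -7.79*(-9.94)^i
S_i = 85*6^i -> [85, 510, 3060, 18360, 110160]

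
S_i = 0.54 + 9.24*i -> [0.54, 9.78, 19.02, 28.26, 37.5]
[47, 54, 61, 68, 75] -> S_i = 47 + 7*i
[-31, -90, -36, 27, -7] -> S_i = Random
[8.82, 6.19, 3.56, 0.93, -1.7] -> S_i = 8.82 + -2.63*i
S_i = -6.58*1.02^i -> [-6.58, -6.71, -6.85, -6.98, -7.12]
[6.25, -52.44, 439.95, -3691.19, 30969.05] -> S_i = 6.25*(-8.39)^i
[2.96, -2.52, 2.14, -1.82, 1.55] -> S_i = 2.96*(-0.85)^i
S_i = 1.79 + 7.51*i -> [1.79, 9.3, 16.81, 24.32, 31.83]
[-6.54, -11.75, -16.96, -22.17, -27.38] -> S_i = -6.54 + -5.21*i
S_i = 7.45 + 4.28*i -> [7.45, 11.73, 16.01, 20.29, 24.57]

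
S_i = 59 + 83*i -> [59, 142, 225, 308, 391]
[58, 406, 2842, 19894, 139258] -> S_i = 58*7^i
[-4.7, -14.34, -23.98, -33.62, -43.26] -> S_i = -4.70 + -9.64*i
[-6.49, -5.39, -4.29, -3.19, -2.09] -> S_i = -6.49 + 1.10*i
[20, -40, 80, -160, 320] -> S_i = 20*-2^i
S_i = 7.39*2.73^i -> [7.39, 20.17, 55.08, 150.36, 410.48]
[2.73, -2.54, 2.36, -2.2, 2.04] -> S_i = 2.73*(-0.93)^i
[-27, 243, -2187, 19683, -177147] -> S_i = -27*-9^i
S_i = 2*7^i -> [2, 14, 98, 686, 4802]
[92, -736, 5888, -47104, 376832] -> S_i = 92*-8^i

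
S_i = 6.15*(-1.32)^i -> [6.15, -8.12, 10.72, -14.14, 18.67]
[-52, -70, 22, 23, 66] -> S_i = Random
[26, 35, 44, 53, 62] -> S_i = 26 + 9*i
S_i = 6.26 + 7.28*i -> [6.26, 13.54, 20.82, 28.1, 35.38]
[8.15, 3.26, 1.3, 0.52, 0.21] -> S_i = 8.15*0.40^i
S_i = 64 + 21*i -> [64, 85, 106, 127, 148]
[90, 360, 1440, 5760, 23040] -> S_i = 90*4^i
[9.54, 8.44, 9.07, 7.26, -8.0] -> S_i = Random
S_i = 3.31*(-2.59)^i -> [3.31, -8.57, 22.2, -57.51, 148.95]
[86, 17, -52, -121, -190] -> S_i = 86 + -69*i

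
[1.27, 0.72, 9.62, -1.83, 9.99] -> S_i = Random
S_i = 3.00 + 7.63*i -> [3.0, 10.63, 18.26, 25.89, 33.52]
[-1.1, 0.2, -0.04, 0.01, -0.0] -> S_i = -1.10*(-0.18)^i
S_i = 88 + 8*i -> [88, 96, 104, 112, 120]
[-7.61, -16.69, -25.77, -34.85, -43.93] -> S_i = -7.61 + -9.08*i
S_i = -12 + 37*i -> [-12, 25, 62, 99, 136]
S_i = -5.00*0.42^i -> [-5.0, -2.1, -0.88, -0.37, -0.16]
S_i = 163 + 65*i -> [163, 228, 293, 358, 423]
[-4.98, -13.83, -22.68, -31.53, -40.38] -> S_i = -4.98 + -8.85*i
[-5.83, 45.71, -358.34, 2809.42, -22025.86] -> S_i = -5.83*(-7.84)^i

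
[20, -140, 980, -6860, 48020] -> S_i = 20*-7^i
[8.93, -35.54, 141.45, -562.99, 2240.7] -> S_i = 8.93*(-3.98)^i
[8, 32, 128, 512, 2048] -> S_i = 8*4^i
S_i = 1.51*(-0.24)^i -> [1.51, -0.36, 0.09, -0.02, 0.01]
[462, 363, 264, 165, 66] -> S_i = 462 + -99*i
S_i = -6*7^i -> [-6, -42, -294, -2058, -14406]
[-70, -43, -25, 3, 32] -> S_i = Random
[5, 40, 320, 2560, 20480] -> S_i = 5*8^i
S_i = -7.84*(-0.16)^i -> [-7.84, 1.25, -0.2, 0.03, -0.01]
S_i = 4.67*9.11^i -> [4.67, 42.54, 387.57, 3530.79, 32165.51]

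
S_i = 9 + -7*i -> [9, 2, -5, -12, -19]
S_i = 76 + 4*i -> [76, 80, 84, 88, 92]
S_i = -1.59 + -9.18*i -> [-1.59, -10.77, -19.95, -29.13, -38.31]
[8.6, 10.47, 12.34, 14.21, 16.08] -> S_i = 8.60 + 1.87*i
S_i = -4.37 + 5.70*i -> [-4.37, 1.33, 7.03, 12.73, 18.43]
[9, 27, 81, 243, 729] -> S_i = 9*3^i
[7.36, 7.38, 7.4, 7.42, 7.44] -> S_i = 7.36 + 0.02*i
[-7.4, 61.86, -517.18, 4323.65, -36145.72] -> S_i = -7.40*(-8.36)^i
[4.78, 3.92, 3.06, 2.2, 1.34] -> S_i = 4.78 + -0.86*i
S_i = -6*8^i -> [-6, -48, -384, -3072, -24576]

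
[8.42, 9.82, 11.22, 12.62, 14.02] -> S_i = 8.42 + 1.40*i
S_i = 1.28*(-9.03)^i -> [1.28, -11.56, 104.37, -942.48, 8510.62]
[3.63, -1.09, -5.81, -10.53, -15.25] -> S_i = 3.63 + -4.72*i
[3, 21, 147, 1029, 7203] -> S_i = 3*7^i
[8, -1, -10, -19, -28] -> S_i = 8 + -9*i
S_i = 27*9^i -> [27, 243, 2187, 19683, 177147]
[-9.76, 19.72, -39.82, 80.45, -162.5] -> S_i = -9.76*(-2.02)^i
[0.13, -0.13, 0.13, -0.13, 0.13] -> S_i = 0.13*(-1.00)^i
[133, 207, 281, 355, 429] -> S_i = 133 + 74*i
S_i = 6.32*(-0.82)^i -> [6.32, -5.18, 4.25, -3.48, 2.86]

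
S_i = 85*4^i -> [85, 340, 1360, 5440, 21760]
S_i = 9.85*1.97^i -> [9.85, 19.4, 38.23, 75.31, 148.35]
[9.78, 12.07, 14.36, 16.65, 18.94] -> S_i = 9.78 + 2.29*i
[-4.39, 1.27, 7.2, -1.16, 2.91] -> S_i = Random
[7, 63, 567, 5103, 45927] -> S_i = 7*9^i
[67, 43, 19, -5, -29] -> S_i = 67 + -24*i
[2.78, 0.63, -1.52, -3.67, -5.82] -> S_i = 2.78 + -2.15*i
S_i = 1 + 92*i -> [1, 93, 185, 277, 369]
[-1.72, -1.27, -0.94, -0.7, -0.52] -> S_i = -1.72*0.74^i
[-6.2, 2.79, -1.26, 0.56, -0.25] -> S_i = -6.20*(-0.45)^i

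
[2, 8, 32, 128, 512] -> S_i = 2*4^i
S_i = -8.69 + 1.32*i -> [-8.69, -7.37, -6.05, -4.73, -3.41]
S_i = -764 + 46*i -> [-764, -718, -672, -626, -580]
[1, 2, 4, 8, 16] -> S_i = 1*2^i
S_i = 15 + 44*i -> [15, 59, 103, 147, 191]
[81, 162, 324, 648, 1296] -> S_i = 81*2^i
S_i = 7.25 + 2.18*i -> [7.25, 9.43, 11.61, 13.79, 15.97]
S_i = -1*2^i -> [-1, -2, -4, -8, -16]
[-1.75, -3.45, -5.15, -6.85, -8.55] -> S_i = -1.75 + -1.70*i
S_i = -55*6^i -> [-55, -330, -1980, -11880, -71280]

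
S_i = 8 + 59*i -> [8, 67, 126, 185, 244]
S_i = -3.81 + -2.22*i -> [-3.81, -6.03, -8.25, -10.47, -12.69]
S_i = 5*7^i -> [5, 35, 245, 1715, 12005]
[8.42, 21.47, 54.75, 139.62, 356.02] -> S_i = 8.42*2.55^i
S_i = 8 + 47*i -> [8, 55, 102, 149, 196]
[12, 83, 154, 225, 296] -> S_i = 12 + 71*i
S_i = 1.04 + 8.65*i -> [1.04, 9.69, 18.34, 26.99, 35.64]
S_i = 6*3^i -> [6, 18, 54, 162, 486]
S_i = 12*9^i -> [12, 108, 972, 8748, 78732]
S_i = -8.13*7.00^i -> [-8.13, -56.91, -398.37, -2788.59, -19520.13]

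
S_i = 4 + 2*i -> [4, 6, 8, 10, 12]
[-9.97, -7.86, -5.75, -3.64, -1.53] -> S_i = -9.97 + 2.11*i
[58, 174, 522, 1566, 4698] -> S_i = 58*3^i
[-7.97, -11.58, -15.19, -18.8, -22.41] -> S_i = -7.97 + -3.61*i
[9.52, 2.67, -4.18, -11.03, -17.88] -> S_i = 9.52 + -6.85*i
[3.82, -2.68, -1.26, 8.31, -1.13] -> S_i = Random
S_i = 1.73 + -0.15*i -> [1.73, 1.58, 1.43, 1.28, 1.13]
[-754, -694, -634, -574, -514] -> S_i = -754 + 60*i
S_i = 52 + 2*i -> [52, 54, 56, 58, 60]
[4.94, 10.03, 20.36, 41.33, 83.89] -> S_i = 4.94*2.03^i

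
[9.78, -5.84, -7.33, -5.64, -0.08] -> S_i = Random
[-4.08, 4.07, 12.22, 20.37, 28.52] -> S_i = -4.08 + 8.15*i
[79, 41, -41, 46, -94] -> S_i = Random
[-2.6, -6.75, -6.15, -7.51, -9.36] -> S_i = Random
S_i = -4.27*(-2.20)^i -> [-4.27, 9.39, -20.67, 45.47, -100.03]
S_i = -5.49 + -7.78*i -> [-5.49, -13.27, -21.05, -28.83, -36.61]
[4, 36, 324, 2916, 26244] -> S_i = 4*9^i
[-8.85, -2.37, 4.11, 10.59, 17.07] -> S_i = -8.85 + 6.48*i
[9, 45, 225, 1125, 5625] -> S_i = 9*5^i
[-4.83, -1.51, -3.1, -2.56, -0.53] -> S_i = Random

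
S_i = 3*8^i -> [3, 24, 192, 1536, 12288]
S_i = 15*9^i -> [15, 135, 1215, 10935, 98415]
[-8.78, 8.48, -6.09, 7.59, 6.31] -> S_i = Random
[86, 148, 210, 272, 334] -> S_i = 86 + 62*i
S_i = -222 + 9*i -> [-222, -213, -204, -195, -186]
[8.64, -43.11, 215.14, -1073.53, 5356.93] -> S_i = 8.64*(-4.99)^i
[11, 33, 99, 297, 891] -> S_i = 11*3^i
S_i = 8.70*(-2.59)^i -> [8.7, -22.53, 58.36, -151.15, 391.49]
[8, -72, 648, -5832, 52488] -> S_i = 8*-9^i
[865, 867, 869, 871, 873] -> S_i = 865 + 2*i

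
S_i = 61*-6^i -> [61, -366, 2196, -13176, 79056]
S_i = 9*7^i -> [9, 63, 441, 3087, 21609]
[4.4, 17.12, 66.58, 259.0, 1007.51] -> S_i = 4.40*3.89^i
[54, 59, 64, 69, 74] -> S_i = 54 + 5*i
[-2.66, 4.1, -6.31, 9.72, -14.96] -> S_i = -2.66*(-1.54)^i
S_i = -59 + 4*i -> [-59, -55, -51, -47, -43]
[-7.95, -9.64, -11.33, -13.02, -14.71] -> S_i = -7.95 + -1.69*i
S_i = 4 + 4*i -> [4, 8, 12, 16, 20]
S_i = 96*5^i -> [96, 480, 2400, 12000, 60000]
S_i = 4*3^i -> [4, 12, 36, 108, 324]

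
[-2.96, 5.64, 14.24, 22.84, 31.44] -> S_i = -2.96 + 8.60*i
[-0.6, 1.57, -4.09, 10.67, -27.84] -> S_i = -0.60*(-2.61)^i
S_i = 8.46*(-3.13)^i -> [8.46, -26.48, 82.88, -259.42, 811.98]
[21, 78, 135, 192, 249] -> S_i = 21 + 57*i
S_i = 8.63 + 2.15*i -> [8.63, 10.78, 12.93, 15.08, 17.23]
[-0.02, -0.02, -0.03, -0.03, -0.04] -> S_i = -0.02*1.18^i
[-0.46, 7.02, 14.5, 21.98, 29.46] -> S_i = -0.46 + 7.48*i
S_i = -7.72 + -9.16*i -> [-7.72, -16.88, -26.04, -35.2, -44.36]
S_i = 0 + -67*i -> [0, -67, -134, -201, -268]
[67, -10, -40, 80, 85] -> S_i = Random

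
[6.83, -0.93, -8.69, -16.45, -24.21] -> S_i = 6.83 + -7.76*i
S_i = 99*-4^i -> [99, -396, 1584, -6336, 25344]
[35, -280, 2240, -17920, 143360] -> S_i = 35*-8^i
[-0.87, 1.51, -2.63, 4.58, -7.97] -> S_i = -0.87*(-1.74)^i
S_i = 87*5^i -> [87, 435, 2175, 10875, 54375]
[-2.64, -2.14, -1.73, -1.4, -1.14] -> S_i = -2.64*0.81^i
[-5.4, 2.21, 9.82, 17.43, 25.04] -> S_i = -5.40 + 7.61*i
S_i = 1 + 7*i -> [1, 8, 15, 22, 29]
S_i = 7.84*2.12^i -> [7.84, 16.62, 35.24, 74.7, 158.37]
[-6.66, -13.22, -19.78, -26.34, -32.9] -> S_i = -6.66 + -6.56*i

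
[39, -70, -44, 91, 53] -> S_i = Random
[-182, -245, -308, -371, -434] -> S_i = -182 + -63*i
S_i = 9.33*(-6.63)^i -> [9.33, -61.86, 410.12, -2719.08, 18027.51]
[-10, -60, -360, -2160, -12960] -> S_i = -10*6^i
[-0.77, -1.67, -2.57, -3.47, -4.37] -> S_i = -0.77 + -0.90*i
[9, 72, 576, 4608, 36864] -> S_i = 9*8^i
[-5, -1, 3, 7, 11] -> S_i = -5 + 4*i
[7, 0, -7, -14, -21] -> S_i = 7 + -7*i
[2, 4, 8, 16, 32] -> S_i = 2*2^i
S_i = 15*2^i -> [15, 30, 60, 120, 240]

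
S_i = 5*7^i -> [5, 35, 245, 1715, 12005]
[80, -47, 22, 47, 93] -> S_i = Random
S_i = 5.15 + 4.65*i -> [5.15, 9.8, 14.45, 19.1, 23.75]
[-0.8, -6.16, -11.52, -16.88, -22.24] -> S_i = -0.80 + -5.36*i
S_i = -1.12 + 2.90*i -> [-1.12, 1.78, 4.68, 7.58, 10.48]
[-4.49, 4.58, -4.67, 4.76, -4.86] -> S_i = -4.49*(-1.02)^i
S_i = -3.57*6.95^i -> [-3.57, -24.81, -172.44, -1198.46, -8329.28]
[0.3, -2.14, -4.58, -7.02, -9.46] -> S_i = 0.30 + -2.44*i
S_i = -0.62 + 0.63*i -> [-0.62, 0.01, 0.64, 1.27, 1.9]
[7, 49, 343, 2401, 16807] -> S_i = 7*7^i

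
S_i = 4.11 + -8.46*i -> [4.11, -4.35, -12.81, -21.27, -29.73]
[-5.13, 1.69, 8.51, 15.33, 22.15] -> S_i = -5.13 + 6.82*i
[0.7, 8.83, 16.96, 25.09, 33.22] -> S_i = 0.70 + 8.13*i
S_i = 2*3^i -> [2, 6, 18, 54, 162]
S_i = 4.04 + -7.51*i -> [4.04, -3.47, -10.98, -18.49, -26.0]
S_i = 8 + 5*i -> [8, 13, 18, 23, 28]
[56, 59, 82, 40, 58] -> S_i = Random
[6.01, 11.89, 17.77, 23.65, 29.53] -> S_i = 6.01 + 5.88*i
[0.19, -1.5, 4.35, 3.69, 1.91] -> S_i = Random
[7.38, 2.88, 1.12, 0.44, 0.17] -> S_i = 7.38*0.39^i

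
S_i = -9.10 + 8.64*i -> [-9.1, -0.46, 8.18, 16.82, 25.46]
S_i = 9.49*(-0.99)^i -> [9.49, -9.4, 9.3, -9.21, 9.12]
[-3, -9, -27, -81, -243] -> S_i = -3*3^i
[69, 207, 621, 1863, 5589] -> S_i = 69*3^i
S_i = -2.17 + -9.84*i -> [-2.17, -12.01, -21.85, -31.69, -41.53]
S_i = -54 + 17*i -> [-54, -37, -20, -3, 14]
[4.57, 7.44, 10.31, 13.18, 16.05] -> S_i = 4.57 + 2.87*i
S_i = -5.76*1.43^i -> [-5.76, -8.24, -11.78, -16.84, -24.09]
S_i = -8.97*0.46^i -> [-8.97, -4.13, -1.9, -0.87, -0.4]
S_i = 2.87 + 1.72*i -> [2.87, 4.59, 6.31, 8.03, 9.75]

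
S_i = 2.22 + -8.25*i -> [2.22, -6.03, -14.28, -22.53, -30.78]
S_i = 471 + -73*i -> [471, 398, 325, 252, 179]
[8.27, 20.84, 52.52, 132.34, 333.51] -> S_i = 8.27*2.52^i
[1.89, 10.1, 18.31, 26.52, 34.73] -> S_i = 1.89 + 8.21*i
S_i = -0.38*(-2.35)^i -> [-0.38, 0.89, -2.1, 4.93, -11.59]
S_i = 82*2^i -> [82, 164, 328, 656, 1312]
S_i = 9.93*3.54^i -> [9.93, 35.15, 124.44, 440.51, 1559.42]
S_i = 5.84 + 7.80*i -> [5.84, 13.64, 21.44, 29.24, 37.04]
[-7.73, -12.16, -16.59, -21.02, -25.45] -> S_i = -7.73 + -4.43*i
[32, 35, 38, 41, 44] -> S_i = 32 + 3*i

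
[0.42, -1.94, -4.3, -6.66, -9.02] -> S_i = 0.42 + -2.36*i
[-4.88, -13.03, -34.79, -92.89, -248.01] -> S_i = -4.88*2.67^i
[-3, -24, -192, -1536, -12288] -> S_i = -3*8^i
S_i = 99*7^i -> [99, 693, 4851, 33957, 237699]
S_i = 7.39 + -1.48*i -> [7.39, 5.91, 4.43, 2.95, 1.47]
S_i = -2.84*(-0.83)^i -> [-2.84, 2.36, -1.96, 1.62, -1.35]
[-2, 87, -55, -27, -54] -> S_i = Random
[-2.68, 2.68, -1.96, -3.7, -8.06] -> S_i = Random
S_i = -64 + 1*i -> [-64, -63, -62, -61, -60]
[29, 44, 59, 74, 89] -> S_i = 29 + 15*i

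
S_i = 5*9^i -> [5, 45, 405, 3645, 32805]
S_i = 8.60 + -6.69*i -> [8.6, 1.91, -4.78, -11.47, -18.16]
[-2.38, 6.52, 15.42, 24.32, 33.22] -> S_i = -2.38 + 8.90*i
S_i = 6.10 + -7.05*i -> [6.1, -0.95, -8.0, -15.05, -22.1]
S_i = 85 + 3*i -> [85, 88, 91, 94, 97]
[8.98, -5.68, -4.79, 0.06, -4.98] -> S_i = Random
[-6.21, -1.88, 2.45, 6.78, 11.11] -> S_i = -6.21 + 4.33*i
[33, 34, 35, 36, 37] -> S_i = 33 + 1*i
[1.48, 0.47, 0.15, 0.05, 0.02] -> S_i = 1.48*0.32^i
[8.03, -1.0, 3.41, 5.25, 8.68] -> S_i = Random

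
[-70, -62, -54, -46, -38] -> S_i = -70 + 8*i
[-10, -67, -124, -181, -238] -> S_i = -10 + -57*i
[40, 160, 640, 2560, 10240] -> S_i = 40*4^i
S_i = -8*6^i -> [-8, -48, -288, -1728, -10368]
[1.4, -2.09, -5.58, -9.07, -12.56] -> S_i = 1.40 + -3.49*i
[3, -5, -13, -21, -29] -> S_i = 3 + -8*i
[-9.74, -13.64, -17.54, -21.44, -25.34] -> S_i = -9.74 + -3.90*i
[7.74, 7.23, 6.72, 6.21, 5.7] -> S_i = 7.74 + -0.51*i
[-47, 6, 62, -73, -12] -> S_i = Random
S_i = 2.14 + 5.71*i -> [2.14, 7.85, 13.56, 19.27, 24.98]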